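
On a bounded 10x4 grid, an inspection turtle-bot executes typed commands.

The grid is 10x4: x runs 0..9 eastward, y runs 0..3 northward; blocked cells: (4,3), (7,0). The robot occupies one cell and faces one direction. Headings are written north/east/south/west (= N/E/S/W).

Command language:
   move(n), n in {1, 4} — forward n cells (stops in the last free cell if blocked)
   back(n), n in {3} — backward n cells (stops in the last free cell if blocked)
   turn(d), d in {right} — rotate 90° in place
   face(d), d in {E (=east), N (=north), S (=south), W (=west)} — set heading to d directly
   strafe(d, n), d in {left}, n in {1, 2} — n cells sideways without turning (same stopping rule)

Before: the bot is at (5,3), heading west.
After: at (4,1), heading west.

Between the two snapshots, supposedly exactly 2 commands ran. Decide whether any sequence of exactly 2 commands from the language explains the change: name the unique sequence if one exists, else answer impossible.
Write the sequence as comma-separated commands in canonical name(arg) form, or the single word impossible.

key: still facing W at the end — nothing in the sequence rotates
begin: at (5,3), heading west
1. strafe(left, 2) → at (5,1), heading west
2. move(1) → at (4,1), heading west
no other 2-command option fits: unique.

strafe(left, 2), move(1)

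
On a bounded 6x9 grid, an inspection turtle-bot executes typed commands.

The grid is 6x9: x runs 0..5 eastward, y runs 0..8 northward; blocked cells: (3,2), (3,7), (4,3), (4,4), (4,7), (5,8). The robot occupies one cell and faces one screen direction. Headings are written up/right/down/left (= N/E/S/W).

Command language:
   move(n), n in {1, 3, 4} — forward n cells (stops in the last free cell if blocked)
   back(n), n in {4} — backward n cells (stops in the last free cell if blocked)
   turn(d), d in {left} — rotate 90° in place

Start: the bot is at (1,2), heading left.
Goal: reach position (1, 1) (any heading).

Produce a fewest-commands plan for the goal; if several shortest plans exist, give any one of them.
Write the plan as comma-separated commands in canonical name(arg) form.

turn(left), move(1)

start: at (1,2), heading left
[1] after turn(left): at (1,2), heading down
[2] after move(1): at (1,1), heading down
shorter routes all fall short; 2 is best.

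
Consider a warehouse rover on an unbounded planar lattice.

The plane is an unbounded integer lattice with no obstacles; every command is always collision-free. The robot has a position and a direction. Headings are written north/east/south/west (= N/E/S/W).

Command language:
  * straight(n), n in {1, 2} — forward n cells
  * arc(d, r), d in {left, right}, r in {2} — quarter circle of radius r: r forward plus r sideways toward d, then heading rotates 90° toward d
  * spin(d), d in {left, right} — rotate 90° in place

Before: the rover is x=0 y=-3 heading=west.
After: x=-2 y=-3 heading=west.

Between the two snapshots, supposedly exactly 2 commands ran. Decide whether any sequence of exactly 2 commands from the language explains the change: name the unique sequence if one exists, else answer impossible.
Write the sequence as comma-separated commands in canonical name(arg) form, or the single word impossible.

key: still facing W at the end — nothing in the sequence rotates
t0: x=0 y=-3 heading=west
1. straight(1) → x=-1 y=-3 heading=west
2. straight(1) → x=-2 y=-3 heading=west
uniquely the one of 36 2-step routes that fits.

straight(1), straight(1)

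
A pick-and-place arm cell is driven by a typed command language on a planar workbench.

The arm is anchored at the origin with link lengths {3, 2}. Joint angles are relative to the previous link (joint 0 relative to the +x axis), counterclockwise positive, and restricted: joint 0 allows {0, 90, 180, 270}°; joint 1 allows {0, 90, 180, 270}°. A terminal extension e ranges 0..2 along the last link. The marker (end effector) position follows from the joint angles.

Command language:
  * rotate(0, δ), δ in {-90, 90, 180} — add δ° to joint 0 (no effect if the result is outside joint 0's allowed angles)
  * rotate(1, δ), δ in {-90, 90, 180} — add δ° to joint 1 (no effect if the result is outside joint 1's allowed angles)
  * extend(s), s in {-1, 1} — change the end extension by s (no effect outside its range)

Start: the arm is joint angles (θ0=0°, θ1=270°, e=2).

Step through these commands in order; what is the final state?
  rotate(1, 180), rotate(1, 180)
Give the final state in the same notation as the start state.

initial: joint angles (θ0=0°, θ1=270°, e=2)
1. rotate(1, 180) → joint angles (θ0=0°, θ1=90°, e=2)
2. rotate(1, 180) → joint angles (θ0=0°, θ1=270°, e=2)

joint angles (θ0=0°, θ1=270°, e=2)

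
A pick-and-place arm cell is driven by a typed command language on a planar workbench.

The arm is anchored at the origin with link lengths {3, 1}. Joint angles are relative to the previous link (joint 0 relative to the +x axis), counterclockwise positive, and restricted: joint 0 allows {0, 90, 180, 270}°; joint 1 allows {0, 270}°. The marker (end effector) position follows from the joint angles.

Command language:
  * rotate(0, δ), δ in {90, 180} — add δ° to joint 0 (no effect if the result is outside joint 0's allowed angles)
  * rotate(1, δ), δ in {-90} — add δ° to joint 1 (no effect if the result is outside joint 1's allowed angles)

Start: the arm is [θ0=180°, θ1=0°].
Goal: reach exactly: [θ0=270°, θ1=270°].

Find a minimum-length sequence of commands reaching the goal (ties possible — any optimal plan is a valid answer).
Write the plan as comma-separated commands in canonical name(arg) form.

initial: [θ0=180°, θ1=0°]
[1] after rotate(0, 90): [θ0=270°, θ1=0°]
[2] after rotate(1, -90): [θ0=270°, θ1=270°]
no 1-step plan works, so 2 is optimal.

rotate(0, 90), rotate(1, -90)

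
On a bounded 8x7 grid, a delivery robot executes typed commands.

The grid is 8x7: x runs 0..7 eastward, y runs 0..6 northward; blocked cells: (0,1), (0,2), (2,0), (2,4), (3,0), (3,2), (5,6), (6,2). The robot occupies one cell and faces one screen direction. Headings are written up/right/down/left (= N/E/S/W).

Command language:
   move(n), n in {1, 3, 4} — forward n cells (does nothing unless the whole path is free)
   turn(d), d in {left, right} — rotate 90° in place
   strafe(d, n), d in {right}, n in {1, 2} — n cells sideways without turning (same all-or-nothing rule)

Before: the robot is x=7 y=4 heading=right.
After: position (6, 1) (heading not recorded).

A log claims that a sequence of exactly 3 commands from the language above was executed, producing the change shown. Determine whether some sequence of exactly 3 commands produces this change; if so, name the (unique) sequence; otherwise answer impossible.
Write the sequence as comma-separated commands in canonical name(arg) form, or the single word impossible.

key: running strafe(right, 1) before turn(right) would end elsewhere — order is forced
begin: x=7 y=4 heading=right
[1] after turn(right): x=7 y=4 heading=down
[2] after move(3): x=7 y=1 heading=down
[3] after strafe(right, 1): x=6 y=1 heading=down
uniquely the one of 343 3-step routes that fits.

turn(right), move(3), strafe(right, 1)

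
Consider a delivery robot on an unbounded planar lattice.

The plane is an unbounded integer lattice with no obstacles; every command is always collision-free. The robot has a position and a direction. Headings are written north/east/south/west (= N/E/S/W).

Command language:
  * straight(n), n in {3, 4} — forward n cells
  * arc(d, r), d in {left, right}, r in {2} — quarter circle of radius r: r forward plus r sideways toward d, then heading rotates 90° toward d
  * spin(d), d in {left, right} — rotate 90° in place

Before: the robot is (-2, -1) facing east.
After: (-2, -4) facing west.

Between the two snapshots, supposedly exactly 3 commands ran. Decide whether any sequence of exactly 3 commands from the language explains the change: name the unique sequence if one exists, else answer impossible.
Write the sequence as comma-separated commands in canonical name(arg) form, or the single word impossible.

key: cell and facing (now W) both changed — the 3 commands mix motion and turning
start: (-2, -1) facing east
step 1 (spin(right)): (-2, -1) facing south
step 2 (straight(3)): (-2, -4) facing south
step 3 (spin(right)): (-2, -4) facing west
no rival 3-sequence matches.

spin(right), straight(3), spin(right)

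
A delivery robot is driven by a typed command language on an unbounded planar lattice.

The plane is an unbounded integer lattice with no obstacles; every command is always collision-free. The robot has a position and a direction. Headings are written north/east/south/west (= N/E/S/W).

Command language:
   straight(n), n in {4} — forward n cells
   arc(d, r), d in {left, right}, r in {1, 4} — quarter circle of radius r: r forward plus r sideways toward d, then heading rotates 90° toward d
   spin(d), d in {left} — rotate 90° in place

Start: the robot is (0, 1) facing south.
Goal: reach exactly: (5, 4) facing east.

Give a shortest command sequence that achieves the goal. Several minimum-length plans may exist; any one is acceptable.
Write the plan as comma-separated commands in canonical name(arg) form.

begin: (0, 1) facing south
[1] after arc(left, 1): (1, 0) facing east
[2] after spin(left): (1, 0) facing north
[3] after arc(right, 4): (5, 4) facing east
no 2-step plan works, so 3 is optimal.

arc(left, 1), spin(left), arc(right, 4)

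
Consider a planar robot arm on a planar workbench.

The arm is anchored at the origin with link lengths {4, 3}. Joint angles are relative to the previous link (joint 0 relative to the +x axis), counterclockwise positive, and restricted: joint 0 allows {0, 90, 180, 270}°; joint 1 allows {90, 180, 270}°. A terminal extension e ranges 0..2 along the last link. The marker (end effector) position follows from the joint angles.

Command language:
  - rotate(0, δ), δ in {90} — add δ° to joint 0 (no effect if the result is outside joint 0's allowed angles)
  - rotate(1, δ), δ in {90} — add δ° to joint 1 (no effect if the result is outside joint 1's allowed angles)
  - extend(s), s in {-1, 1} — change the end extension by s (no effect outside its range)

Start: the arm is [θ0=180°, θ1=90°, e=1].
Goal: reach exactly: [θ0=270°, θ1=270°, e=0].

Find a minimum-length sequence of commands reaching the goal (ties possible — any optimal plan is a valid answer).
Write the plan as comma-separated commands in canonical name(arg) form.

from: [θ0=180°, θ1=90°, e=1]
1. rotate(0, 90) → [θ0=270°, θ1=90°, e=1]
2. extend(-1) → [θ0=270°, θ1=90°, e=0]
3. rotate(1, 90) → [θ0=270°, θ1=180°, e=0]
4. rotate(1, 90) → [θ0=270°, θ1=270°, e=0]
nothing shorter than 4 reaches the goal.

rotate(0, 90), extend(-1), rotate(1, 90), rotate(1, 90)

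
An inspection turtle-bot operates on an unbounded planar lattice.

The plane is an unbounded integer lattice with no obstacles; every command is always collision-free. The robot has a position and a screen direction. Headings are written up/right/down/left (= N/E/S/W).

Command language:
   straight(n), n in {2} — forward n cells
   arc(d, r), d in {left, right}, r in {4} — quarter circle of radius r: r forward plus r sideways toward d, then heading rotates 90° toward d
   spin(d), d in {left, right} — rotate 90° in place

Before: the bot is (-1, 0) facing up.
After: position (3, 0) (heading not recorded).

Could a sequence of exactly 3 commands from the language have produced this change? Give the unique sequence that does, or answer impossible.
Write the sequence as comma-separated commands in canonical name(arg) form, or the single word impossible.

spin(right), straight(2), straight(2)

key: order matters: swapping spin(right) and straight(2) lands elsewhere
t0: (-1, 0) facing up
step 1 (spin(right)): (-1, 0) facing right
step 2 (straight(2)): (1, 0) facing right
step 3 (straight(2)): (3, 0) facing right
no rival 3-sequence matches.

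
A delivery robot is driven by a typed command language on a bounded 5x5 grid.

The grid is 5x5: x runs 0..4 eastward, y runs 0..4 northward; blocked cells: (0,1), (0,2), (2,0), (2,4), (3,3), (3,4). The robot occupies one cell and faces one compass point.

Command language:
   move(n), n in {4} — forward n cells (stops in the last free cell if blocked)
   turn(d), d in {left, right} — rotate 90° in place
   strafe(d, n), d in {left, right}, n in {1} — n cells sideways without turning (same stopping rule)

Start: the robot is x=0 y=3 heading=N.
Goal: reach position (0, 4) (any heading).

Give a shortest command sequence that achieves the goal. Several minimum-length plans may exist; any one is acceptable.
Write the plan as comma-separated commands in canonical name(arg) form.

move(4)

t0: x=0 y=3 heading=N
step 1 (move(4)): x=0 y=4 heading=N
minimal: 1 command(s), checked below 1.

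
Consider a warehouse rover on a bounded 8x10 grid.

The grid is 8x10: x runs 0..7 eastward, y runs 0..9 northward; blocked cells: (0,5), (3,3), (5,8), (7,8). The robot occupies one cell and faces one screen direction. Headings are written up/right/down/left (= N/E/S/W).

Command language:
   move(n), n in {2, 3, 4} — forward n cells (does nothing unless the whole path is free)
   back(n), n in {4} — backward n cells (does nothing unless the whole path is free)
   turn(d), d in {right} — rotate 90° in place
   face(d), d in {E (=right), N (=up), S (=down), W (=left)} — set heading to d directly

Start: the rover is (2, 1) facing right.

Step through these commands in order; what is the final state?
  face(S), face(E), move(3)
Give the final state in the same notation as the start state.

from: (2, 1) facing right
[1] after face(S): (2, 1) facing down
[2] after face(E): (2, 1) facing right
[3] after move(3): (5, 1) facing right

(5, 1) facing right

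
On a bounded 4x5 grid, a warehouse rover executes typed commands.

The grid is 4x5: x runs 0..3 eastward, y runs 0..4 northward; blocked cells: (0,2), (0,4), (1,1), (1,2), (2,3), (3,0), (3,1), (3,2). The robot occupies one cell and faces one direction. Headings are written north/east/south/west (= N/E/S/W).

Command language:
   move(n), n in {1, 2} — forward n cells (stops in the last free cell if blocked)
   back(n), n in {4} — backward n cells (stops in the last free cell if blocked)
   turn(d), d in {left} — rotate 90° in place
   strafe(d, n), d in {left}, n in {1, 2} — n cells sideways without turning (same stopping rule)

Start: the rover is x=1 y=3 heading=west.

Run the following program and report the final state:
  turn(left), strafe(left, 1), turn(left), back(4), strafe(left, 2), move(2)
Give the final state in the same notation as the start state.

x=1 y=3 heading=east

start: x=1 y=3 heading=west
step 1 (turn(left)): x=1 y=3 heading=south
step 2 (strafe(left, 1)): x=1 y=3 heading=south
step 3 (turn(left)): x=1 y=3 heading=east
step 4 (back(4)): x=0 y=3 heading=east
step 5 (strafe(left, 2)): x=0 y=3 heading=east
step 6 (move(2)): x=1 y=3 heading=east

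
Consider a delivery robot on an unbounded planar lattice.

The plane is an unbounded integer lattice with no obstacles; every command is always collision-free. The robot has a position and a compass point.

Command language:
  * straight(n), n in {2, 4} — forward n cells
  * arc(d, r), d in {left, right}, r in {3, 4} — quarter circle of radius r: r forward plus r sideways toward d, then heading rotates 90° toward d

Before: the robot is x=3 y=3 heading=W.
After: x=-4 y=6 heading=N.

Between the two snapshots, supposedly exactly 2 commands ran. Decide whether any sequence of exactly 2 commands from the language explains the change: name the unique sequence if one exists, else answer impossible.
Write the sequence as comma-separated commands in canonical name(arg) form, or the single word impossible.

key: cell and facing (now N) both changed — the 2 commands mix motion and turning
from: x=3 y=3 heading=W
[1] after straight(4): x=-1 y=3 heading=W
[2] after arc(right, 3): x=-4 y=6 heading=N
uniquely the one of 36 2-step routes that fits.

straight(4), arc(right, 3)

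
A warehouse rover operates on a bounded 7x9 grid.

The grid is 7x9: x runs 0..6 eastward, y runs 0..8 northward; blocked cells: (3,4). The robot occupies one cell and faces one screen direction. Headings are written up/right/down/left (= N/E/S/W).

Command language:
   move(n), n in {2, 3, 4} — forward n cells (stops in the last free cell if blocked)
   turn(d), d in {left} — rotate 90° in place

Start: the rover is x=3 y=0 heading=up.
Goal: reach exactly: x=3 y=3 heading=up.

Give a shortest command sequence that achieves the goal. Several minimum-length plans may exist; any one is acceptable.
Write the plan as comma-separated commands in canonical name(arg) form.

move(4)

t0: x=3 y=0 heading=up
step 1 (move(4)): x=3 y=3 heading=up
nothing shorter than 1 reaches the goal.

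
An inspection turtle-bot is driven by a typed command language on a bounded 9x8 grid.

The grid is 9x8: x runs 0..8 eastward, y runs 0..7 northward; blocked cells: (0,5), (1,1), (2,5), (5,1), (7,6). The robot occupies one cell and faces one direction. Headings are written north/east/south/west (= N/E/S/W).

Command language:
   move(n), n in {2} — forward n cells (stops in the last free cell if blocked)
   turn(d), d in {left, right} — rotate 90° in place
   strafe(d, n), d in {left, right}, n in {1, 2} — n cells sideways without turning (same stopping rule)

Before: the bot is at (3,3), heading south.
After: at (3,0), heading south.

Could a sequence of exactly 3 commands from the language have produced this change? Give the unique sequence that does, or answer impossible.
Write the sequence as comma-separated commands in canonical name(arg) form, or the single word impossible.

move(2), move(2), move(2)

key: the second move(2) runs into the grid edge before its full distance
initial: at (3,3), heading south
[1] after move(2): at (3,1), heading south
[2] after move(2): at (3,0), heading south
[3] after move(2): at (3,0), heading south
no other 3-command option fits: unique.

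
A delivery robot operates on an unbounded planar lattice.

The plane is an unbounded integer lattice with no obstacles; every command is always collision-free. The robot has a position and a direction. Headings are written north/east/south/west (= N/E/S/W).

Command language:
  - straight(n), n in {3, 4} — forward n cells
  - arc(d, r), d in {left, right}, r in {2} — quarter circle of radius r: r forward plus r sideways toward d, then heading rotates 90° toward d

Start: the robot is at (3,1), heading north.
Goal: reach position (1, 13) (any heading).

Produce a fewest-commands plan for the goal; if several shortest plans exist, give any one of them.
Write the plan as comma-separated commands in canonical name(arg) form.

straight(4), straight(3), straight(3), arc(left, 2)

start: at (3,1), heading north
[1] after straight(4): at (3,5), heading north
[2] after straight(3): at (3,8), heading north
[3] after straight(3): at (3,11), heading north
[4] after arc(left, 2): at (1,13), heading west
minimal: 4 command(s), checked below 4.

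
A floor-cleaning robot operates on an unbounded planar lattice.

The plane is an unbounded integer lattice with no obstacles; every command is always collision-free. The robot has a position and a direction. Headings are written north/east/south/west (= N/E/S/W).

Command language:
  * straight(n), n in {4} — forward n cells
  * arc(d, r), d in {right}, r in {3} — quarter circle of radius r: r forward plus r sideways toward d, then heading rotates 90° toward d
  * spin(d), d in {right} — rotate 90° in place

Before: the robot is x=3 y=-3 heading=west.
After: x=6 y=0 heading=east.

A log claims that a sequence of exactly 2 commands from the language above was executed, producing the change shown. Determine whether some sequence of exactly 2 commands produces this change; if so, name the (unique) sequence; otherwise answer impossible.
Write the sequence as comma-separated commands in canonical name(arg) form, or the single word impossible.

spin(right), arc(right, 3)

key: position moved to (6,0) AND the heading swung to E — translation plus rotation needed
t0: x=3 y=-3 heading=west
step 1 (spin(right)): x=3 y=-3 heading=north
step 2 (arc(right, 3)): x=6 y=0 heading=east
no other 2-command option fits: unique.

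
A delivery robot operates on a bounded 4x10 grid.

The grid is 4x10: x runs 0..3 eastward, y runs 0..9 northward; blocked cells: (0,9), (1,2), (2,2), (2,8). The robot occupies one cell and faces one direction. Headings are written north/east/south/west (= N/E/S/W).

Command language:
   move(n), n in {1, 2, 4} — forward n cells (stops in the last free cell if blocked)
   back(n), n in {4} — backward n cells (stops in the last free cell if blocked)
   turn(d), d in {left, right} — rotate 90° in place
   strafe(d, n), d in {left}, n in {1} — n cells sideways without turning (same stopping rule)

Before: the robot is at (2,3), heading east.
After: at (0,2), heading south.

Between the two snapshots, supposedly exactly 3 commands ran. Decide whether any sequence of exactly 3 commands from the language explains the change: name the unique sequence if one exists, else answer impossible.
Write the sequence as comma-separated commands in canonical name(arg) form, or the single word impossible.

key: back(4) runs into the grid edge before its full distance
from: at (2,3), heading east
t=1 back(4) ⇒ at (0,3), heading east
t=2 turn(right) ⇒ at (0,3), heading south
t=3 move(1) ⇒ at (0,2), heading south
uniquely the one of 343 3-step routes that fits.

back(4), turn(right), move(1)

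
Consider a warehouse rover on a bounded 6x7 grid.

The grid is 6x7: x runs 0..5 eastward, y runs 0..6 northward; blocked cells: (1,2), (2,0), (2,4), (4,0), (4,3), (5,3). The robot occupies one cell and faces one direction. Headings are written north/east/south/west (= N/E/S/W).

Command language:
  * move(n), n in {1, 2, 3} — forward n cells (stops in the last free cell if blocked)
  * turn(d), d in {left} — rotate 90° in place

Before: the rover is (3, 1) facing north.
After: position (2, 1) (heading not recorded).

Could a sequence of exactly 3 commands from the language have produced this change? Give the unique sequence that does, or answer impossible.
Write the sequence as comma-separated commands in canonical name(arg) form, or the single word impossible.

begin: (3, 1) facing north
t=1 turn(left) ⇒ (3, 1) facing west
t=2 move(1) ⇒ (2, 1) facing west
t=3 turn(left) ⇒ (2, 1) facing south
no other 3-command option fits: unique.

turn(left), move(1), turn(left)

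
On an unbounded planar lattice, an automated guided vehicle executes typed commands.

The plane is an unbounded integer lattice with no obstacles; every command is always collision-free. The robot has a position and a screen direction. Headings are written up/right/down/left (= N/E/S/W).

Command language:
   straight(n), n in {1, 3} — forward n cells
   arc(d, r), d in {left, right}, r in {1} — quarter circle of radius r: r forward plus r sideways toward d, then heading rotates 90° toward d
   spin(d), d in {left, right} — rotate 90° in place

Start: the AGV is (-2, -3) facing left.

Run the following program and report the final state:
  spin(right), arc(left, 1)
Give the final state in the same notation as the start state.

start: (-2, -3) facing left
[1] after spin(right): (-2, -3) facing up
[2] after arc(left, 1): (-3, -2) facing left

(-3, -2) facing left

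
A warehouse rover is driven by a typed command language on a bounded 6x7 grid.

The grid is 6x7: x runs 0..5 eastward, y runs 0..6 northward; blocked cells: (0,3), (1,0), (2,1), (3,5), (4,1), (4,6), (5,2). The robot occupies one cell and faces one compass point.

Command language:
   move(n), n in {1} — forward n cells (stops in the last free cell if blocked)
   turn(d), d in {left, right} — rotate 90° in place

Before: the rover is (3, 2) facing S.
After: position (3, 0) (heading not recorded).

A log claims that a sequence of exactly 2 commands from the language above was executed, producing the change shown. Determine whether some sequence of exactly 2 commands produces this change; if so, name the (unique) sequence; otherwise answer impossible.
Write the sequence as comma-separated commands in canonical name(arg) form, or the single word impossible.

start: (3, 2) facing S
step 1 (move(1)): (3, 1) facing S
step 2 (move(1)): (3, 0) facing S
all 9 alternatives checked — unique.

move(1), move(1)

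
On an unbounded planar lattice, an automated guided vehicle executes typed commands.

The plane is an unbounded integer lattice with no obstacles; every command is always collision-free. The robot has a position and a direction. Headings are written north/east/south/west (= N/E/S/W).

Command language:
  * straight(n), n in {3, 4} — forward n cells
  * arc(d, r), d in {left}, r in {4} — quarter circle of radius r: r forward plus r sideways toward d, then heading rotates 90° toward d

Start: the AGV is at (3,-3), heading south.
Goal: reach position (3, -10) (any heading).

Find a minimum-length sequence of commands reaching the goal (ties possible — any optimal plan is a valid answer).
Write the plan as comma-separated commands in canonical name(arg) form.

straight(3), straight(4)

initial: at (3,-3), heading south
[1] after straight(3): at (3,-6), heading south
[2] after straight(4): at (3,-10), heading south
no 1-step plan works, so 2 is optimal.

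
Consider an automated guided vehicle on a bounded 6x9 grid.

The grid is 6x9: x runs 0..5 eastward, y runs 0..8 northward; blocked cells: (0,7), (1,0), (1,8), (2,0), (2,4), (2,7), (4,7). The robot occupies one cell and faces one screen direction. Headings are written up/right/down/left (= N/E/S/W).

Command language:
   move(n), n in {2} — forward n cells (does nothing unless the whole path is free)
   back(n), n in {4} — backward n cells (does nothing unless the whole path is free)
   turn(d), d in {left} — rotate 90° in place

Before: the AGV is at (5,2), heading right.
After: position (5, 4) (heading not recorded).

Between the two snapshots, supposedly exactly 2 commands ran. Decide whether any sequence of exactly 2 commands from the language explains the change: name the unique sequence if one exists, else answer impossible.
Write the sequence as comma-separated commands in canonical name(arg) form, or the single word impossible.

key: running move(2) before turn(left) would end elsewhere — order is forced
begin: at (5,2), heading right
t=1 turn(left) ⇒ at (5,2), heading up
t=2 move(2) ⇒ at (5,4), heading up
no rival 2-sequence matches.

turn(left), move(2)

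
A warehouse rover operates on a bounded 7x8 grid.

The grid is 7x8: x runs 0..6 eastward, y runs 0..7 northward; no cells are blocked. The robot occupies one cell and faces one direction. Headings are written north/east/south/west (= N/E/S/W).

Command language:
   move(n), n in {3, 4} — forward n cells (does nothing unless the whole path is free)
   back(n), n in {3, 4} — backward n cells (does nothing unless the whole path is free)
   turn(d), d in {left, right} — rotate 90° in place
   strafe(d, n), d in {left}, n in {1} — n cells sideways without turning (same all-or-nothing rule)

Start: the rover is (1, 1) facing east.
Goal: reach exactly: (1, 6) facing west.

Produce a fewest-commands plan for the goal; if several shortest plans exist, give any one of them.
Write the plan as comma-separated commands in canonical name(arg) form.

initial: (1, 1) facing east
[1] after strafe(left, 1): (1, 2) facing east
[2] after turn(right): (1, 2) facing south
[3] after back(4): (1, 6) facing south
[4] after turn(right): (1, 6) facing west
minimal: 4 command(s), checked below 4.

strafe(left, 1), turn(right), back(4), turn(right)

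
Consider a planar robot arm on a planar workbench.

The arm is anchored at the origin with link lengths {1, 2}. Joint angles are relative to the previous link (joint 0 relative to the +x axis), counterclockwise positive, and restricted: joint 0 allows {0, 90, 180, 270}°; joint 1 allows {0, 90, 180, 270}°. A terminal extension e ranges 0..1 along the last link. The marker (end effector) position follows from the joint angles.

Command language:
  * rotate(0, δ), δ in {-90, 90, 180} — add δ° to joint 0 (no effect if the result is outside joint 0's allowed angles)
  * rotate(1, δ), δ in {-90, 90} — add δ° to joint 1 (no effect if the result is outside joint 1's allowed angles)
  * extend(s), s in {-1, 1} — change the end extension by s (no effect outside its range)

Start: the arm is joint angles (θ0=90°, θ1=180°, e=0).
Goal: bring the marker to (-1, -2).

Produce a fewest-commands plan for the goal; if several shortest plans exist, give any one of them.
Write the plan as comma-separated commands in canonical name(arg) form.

from: joint angles (θ0=90°, θ1=180°, e=0)
step 1 (rotate(0, 90)): joint angles (θ0=180°, θ1=180°, e=0)
step 2 (rotate(1, -90)): joint angles (θ0=180°, θ1=90°, e=0)
shorter routes all fall short; 2 is best.

rotate(0, 90), rotate(1, -90)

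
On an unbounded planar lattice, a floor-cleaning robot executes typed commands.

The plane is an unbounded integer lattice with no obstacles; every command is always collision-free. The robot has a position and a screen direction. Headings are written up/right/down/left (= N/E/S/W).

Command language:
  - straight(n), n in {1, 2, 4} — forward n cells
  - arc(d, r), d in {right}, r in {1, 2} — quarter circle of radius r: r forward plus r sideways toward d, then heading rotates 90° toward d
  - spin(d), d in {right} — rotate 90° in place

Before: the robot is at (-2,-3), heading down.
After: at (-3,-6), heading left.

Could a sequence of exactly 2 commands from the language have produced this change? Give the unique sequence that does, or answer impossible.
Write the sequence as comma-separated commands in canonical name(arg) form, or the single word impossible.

straight(2), arc(right, 1)

key: running arc(right, 1) before straight(2) would end elsewhere — order is forced
start: at (-2,-3), heading down
[1] after straight(2): at (-2,-5), heading down
[2] after arc(right, 1): at (-3,-6), heading left
uniquely the one of 36 2-step routes that fits.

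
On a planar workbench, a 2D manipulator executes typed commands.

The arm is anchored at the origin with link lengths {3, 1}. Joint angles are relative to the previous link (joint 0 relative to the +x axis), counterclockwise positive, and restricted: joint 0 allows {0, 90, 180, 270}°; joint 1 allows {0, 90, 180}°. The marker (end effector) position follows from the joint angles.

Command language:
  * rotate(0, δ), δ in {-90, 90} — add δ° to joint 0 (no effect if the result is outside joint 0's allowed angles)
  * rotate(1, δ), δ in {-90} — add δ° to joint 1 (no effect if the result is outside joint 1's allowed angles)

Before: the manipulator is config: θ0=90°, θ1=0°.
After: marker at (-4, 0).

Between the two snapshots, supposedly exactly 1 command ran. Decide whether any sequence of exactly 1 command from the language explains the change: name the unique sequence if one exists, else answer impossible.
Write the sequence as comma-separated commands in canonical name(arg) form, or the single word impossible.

rotate(0, 90)

initial: config: θ0=90°, θ1=0°
t=1 rotate(0, 90) ⇒ config: θ0=180°, θ1=0°
no other 1-command option fits: unique.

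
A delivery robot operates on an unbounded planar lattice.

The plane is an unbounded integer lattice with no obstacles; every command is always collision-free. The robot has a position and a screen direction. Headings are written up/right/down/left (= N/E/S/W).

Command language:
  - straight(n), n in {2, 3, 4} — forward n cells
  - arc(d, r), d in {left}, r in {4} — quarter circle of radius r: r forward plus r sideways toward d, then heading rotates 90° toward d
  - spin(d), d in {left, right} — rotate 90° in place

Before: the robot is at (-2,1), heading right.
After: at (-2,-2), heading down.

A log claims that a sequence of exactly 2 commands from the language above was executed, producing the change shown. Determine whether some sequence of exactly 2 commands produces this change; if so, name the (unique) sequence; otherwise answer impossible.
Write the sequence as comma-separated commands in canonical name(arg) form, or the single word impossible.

key: order matters: swapping spin(right) and straight(3) lands elsewhere
t0: at (-2,1), heading right
step 1 (spin(right)): at (-2,1), heading down
step 2 (straight(3)): at (-2,-2), heading down
no other 2-command option fits: unique.

spin(right), straight(3)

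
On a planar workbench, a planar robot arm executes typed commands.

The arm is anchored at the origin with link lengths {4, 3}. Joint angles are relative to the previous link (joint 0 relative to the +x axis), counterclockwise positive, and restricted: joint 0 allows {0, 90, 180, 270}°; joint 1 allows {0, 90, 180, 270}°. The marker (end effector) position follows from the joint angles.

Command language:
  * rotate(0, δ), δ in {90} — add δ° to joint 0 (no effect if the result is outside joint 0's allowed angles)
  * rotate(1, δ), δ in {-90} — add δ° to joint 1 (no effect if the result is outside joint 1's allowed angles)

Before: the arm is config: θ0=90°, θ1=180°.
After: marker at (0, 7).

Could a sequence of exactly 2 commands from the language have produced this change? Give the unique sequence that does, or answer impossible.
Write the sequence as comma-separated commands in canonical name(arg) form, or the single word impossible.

t0: config: θ0=90°, θ1=180°
1. rotate(1, -90) → config: θ0=90°, θ1=90°
2. rotate(1, -90) → config: θ0=90°, θ1=0°
no other 2-command option fits: unique.

rotate(1, -90), rotate(1, -90)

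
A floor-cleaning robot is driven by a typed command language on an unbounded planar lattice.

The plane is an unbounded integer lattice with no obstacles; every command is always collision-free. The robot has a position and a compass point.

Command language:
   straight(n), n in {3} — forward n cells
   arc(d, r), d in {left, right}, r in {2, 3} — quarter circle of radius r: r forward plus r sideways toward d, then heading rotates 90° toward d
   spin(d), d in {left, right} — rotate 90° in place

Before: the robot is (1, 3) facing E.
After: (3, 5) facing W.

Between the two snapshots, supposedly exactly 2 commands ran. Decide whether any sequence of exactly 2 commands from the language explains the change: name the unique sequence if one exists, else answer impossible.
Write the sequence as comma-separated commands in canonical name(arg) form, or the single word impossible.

key: running spin(left) before arc(left, 2) would end elsewhere — order is forced
start: (1, 3) facing E
step 1 (arc(left, 2)): (3, 5) facing N
step 2 (spin(left)): (3, 5) facing W
uniquely the one of 49 2-step routes that fits.

arc(left, 2), spin(left)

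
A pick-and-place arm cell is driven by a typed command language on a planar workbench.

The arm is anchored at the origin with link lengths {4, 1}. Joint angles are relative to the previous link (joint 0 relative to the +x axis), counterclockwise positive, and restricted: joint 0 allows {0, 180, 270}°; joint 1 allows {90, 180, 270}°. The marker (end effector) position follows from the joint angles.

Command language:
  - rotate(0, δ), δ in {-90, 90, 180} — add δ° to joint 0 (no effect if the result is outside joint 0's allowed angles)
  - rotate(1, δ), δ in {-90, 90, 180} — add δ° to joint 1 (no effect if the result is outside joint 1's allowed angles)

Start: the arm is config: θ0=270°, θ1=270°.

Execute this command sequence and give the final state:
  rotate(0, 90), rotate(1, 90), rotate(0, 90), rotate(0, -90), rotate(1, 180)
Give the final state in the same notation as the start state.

start: config: θ0=270°, θ1=270°
step 1 (rotate(0, 90)): config: θ0=0°, θ1=270°
step 2 (rotate(1, 90)): config: θ0=0°, θ1=270°
step 3 (rotate(0, 90)): config: θ0=0°, θ1=270°
step 4 (rotate(0, -90)): config: θ0=270°, θ1=270°
step 5 (rotate(1, 180)): config: θ0=270°, θ1=90°

config: θ0=270°, θ1=90°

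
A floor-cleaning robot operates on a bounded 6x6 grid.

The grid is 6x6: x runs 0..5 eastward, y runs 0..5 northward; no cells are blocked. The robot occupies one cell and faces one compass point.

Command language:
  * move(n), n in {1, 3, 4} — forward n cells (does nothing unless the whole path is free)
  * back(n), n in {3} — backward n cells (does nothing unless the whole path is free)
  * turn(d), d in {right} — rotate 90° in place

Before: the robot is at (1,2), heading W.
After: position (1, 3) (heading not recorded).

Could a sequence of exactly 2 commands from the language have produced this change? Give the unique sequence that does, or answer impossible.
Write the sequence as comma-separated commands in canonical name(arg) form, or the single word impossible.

key: order matters: swapping turn(right) and move(1) lands elsewhere
begin: at (1,2), heading W
[1] after turn(right): at (1,2), heading N
[2] after move(1): at (1,3), heading N
all 25 alternatives checked — unique.

turn(right), move(1)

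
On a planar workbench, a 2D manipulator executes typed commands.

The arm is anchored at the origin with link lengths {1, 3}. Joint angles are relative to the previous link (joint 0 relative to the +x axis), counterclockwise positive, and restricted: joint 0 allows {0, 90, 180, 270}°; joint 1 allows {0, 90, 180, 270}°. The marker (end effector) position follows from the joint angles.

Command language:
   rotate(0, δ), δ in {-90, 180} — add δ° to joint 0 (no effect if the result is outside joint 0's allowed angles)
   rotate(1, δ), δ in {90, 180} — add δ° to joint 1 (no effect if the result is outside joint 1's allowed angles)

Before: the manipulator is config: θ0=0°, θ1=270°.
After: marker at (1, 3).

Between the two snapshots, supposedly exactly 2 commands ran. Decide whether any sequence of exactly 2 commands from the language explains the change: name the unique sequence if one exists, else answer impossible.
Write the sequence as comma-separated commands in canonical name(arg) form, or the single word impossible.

rotate(1, 90), rotate(1, 90)

t0: config: θ0=0°, θ1=270°
1. rotate(1, 90) → config: θ0=0°, θ1=0°
2. rotate(1, 90) → config: θ0=0°, θ1=90°
uniquely the one of 16 2-step routes that fits.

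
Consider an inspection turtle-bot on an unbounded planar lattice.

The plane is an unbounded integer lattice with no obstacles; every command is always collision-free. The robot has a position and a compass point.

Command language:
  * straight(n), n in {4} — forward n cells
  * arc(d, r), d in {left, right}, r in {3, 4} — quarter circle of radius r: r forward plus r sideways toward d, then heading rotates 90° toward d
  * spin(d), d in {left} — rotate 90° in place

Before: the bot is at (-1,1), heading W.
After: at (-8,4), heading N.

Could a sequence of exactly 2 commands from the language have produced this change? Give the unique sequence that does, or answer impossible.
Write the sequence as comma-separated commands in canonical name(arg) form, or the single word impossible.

key: running arc(right, 3) before straight(4) would end elsewhere — order is forced
t0: at (-1,1), heading W
[1] after straight(4): at (-5,1), heading W
[2] after arc(right, 3): at (-8,4), heading N
no other 2-command option fits: unique.

straight(4), arc(right, 3)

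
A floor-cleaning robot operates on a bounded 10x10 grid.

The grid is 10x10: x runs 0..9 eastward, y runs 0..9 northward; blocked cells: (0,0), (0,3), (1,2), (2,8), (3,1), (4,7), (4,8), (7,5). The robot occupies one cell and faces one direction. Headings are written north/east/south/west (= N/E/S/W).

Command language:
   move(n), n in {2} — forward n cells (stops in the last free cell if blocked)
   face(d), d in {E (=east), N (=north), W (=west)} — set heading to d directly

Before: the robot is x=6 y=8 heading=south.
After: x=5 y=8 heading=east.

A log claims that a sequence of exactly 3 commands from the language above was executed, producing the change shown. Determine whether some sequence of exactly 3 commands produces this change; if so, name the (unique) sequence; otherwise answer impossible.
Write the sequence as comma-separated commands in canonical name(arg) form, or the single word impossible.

face(W), move(2), face(E)

key: position moved to (5,8) AND the heading swung to E — translation plus rotation needed
start: x=6 y=8 heading=south
1. face(W) → x=6 y=8 heading=west
2. move(2) → x=5 y=8 heading=west
3. face(E) → x=5 y=8 heading=east
uniquely the one of 64 3-step routes that fits.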